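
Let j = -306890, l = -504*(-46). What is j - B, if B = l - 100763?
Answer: -229311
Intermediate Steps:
l = 23184
B = -77579 (B = 23184 - 100763 = -77579)
j - B = -306890 - 1*(-77579) = -306890 + 77579 = -229311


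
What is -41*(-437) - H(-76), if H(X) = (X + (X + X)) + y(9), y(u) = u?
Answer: 18136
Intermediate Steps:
H(X) = 9 + 3*X (H(X) = (X + (X + X)) + 9 = (X + 2*X) + 9 = 3*X + 9 = 9 + 3*X)
-41*(-437) - H(-76) = -41*(-437) - (9 + 3*(-76)) = 17917 - (9 - 228) = 17917 - 1*(-219) = 17917 + 219 = 18136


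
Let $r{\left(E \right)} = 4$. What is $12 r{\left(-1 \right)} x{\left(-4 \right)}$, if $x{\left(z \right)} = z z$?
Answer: $768$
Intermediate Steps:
$x{\left(z \right)} = z^{2}$
$12 r{\left(-1 \right)} x{\left(-4 \right)} = 12 \cdot 4 \left(-4\right)^{2} = 48 \cdot 16 = 768$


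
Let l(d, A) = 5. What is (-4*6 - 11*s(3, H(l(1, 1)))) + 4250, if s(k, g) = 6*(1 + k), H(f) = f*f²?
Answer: 3962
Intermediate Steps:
H(f) = f³
s(k, g) = 6 + 6*k
(-4*6 - 11*s(3, H(l(1, 1)))) + 4250 = (-4*6 - 11*(6 + 6*3)) + 4250 = (-24 - 11*(6 + 18)) + 4250 = (-24 - 11*24) + 4250 = (-24 - 264) + 4250 = -288 + 4250 = 3962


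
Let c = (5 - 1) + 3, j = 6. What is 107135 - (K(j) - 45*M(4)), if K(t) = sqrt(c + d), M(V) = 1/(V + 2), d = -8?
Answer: 214285/2 - I ≈ 1.0714e+5 - 1.0*I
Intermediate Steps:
c = 7 (c = 4 + 3 = 7)
M(V) = 1/(2 + V)
K(t) = I (K(t) = sqrt(7 - 8) = sqrt(-1) = I)
107135 - (K(j) - 45*M(4)) = 107135 - (I - 45/(2 + 4)) = 107135 - (I - 45/6) = 107135 - (I - 45*1/6) = 107135 - (I - 15/2) = 107135 - (-15/2 + I) = 107135 + (15/2 - I) = 214285/2 - I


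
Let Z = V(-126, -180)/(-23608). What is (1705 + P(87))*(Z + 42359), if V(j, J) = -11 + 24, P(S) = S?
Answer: 17230963232/227 ≈ 7.5907e+7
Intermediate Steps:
V(j, J) = 13
Z = -1/1816 (Z = 13/(-23608) = 13*(-1/23608) = -1/1816 ≈ -0.00055066)
(1705 + P(87))*(Z + 42359) = (1705 + 87)*(-1/1816 + 42359) = 1792*(76923943/1816) = 17230963232/227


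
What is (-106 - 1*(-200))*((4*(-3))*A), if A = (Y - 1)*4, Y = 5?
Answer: -18048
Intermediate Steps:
A = 16 (A = (5 - 1)*4 = 4*4 = 16)
(-106 - 1*(-200))*((4*(-3))*A) = (-106 - 1*(-200))*((4*(-3))*16) = (-106 + 200)*(-12*16) = 94*(-192) = -18048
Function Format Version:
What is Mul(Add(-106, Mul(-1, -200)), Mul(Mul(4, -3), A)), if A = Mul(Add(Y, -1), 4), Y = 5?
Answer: -18048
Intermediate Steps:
A = 16 (A = Mul(Add(5, -1), 4) = Mul(4, 4) = 16)
Mul(Add(-106, Mul(-1, -200)), Mul(Mul(4, -3), A)) = Mul(Add(-106, Mul(-1, -200)), Mul(Mul(4, -3), 16)) = Mul(Add(-106, 200), Mul(-12, 16)) = Mul(94, -192) = -18048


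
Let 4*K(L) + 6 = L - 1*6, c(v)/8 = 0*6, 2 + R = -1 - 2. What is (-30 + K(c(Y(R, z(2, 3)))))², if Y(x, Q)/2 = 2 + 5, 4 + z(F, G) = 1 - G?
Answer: 1089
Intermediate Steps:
z(F, G) = -3 - G (z(F, G) = -4 + (1 - G) = -3 - G)
R = -5 (R = -2 + (-1 - 2) = -2 - 3 = -5)
Y(x, Q) = 14 (Y(x, Q) = 2*(2 + 5) = 2*7 = 14)
c(v) = 0 (c(v) = 8*(0*6) = 8*0 = 0)
K(L) = -3 + L/4 (K(L) = -3/2 + (L - 1*6)/4 = -3/2 + (L - 6)/4 = -3/2 + (-6 + L)/4 = -3/2 + (-3/2 + L/4) = -3 + L/4)
(-30 + K(c(Y(R, z(2, 3)))))² = (-30 + (-3 + (¼)*0))² = (-30 + (-3 + 0))² = (-30 - 3)² = (-33)² = 1089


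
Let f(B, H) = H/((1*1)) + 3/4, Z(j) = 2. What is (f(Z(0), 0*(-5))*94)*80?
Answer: 5640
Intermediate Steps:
f(B, H) = 3/4 + H (f(B, H) = H/1 + 3*(1/4) = H*1 + 3/4 = H + 3/4 = 3/4 + H)
(f(Z(0), 0*(-5))*94)*80 = ((3/4 + 0*(-5))*94)*80 = ((3/4 + 0)*94)*80 = ((3/4)*94)*80 = (141/2)*80 = 5640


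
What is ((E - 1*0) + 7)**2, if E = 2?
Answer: 81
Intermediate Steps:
((E - 1*0) + 7)**2 = ((2 - 1*0) + 7)**2 = ((2 + 0) + 7)**2 = (2 + 7)**2 = 9**2 = 81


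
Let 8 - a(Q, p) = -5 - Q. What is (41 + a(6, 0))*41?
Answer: 2460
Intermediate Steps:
a(Q, p) = 13 + Q (a(Q, p) = 8 - (-5 - Q) = 8 + (5 + Q) = 13 + Q)
(41 + a(6, 0))*41 = (41 + (13 + 6))*41 = (41 + 19)*41 = 60*41 = 2460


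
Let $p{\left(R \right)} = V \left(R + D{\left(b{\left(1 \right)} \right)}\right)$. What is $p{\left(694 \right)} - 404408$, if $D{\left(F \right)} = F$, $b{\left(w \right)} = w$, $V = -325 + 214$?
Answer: $-481553$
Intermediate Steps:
$V = -111$
$p{\left(R \right)} = -111 - 111 R$ ($p{\left(R \right)} = - 111 \left(R + 1\right) = - 111 \left(1 + R\right) = -111 - 111 R$)
$p{\left(694 \right)} - 404408 = \left(-111 - 77034\right) - 404408 = -77145 - 404408 = -481553$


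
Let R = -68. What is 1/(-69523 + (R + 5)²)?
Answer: -1/65554 ≈ -1.5255e-5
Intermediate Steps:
1/(-69523 + (R + 5)²) = 1/(-69523 + (-68 + 5)²) = 1/(-69523 + (-63)²) = 1/(-69523 + 3969) = 1/(-65554) = -1/65554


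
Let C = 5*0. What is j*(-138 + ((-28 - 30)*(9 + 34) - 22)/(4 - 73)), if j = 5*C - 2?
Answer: 14012/69 ≈ 203.07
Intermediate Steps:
C = 0
j = -2 (j = 5*0 - 2 = 0 - 2 = -2)
j*(-138 + ((-28 - 30)*(9 + 34) - 22)/(4 - 73)) = -2*(-138 + ((-28 - 30)*(9 + 34) - 22)/(4 - 73)) = -2*(-138 + (-58*43 - 22)/(-69)) = -2*(-138 + (-2494 - 22)*(-1/69)) = -2*(-138 - 2516*(-1/69)) = -2*(-138 + 2516/69) = -2*(-7006/69) = 14012/69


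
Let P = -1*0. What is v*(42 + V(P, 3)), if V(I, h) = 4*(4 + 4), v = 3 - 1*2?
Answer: 74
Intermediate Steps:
v = 1 (v = 3 - 2 = 1)
P = 0
V(I, h) = 32 (V(I, h) = 4*8 = 32)
v*(42 + V(P, 3)) = 1*(42 + 32) = 1*74 = 74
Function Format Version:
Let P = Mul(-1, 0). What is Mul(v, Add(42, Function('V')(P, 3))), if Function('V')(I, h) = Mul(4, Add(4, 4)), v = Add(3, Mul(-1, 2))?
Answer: 74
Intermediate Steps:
v = 1 (v = Add(3, -2) = 1)
P = 0
Function('V')(I, h) = 32 (Function('V')(I, h) = Mul(4, 8) = 32)
Mul(v, Add(42, Function('V')(P, 3))) = Mul(1, Add(42, 32)) = Mul(1, 74) = 74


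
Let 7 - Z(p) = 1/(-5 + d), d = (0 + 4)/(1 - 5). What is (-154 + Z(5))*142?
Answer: -62551/3 ≈ -20850.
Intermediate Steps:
d = -1 (d = 4/(-4) = 4*(-¼) = -1)
Z(p) = 43/6 (Z(p) = 7 - 1/(-5 - 1) = 7 - 1/(-6) = 7 - 1*(-⅙) = 7 + ⅙ = 43/6)
(-154 + Z(5))*142 = (-154 + 43/6)*142 = -881/6*142 = -62551/3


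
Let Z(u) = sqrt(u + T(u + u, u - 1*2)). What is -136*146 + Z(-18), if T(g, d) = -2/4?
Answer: -19856 + I*sqrt(74)/2 ≈ -19856.0 + 4.3012*I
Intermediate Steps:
T(g, d) = -1/2 (T(g, d) = -2*1/4 = -1/2)
Z(u) = sqrt(-1/2 + u) (Z(u) = sqrt(u - 1/2) = sqrt(-1/2 + u))
-136*146 + Z(-18) = -136*146 + sqrt(-2 + 4*(-18))/2 = -19856 + sqrt(-2 - 72)/2 = -19856 + sqrt(-74)/2 = -19856 + (I*sqrt(74))/2 = -19856 + I*sqrt(74)/2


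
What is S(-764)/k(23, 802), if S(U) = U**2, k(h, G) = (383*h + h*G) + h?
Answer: 291848/13639 ≈ 21.398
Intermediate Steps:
k(h, G) = 384*h + G*h (k(h, G) = (383*h + G*h) + h = 384*h + G*h)
S(-764)/k(23, 802) = (-764)**2/((23*(384 + 802))) = 583696/((23*1186)) = 583696/27278 = 583696*(1/27278) = 291848/13639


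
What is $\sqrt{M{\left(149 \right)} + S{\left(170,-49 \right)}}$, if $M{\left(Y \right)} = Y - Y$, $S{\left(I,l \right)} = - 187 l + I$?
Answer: $3 \sqrt{1037} \approx 96.607$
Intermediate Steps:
$S{\left(I,l \right)} = I - 187 l$
$M{\left(Y \right)} = 0$
$\sqrt{M{\left(149 \right)} + S{\left(170,-49 \right)}} = \sqrt{0 + \left(170 - -9163\right)} = \sqrt{0 + \left(170 + 9163\right)} = \sqrt{0 + 9333} = \sqrt{9333} = 3 \sqrt{1037}$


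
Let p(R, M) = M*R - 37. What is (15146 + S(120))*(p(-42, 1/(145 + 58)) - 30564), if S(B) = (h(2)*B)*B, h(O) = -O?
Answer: 12117037490/29 ≈ 4.1783e+8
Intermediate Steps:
S(B) = -2*B² (S(B) = ((-1*2)*B)*B = (-2*B)*B = -2*B²)
p(R, M) = -37 + M*R
(15146 + S(120))*(p(-42, 1/(145 + 58)) - 30564) = (15146 - 2*120²)*((-37 - 42/(145 + 58)) - 30564) = (15146 - 2*14400)*((-37 - 42/203) - 30564) = (15146 - 28800)*((-37 + (1/203)*(-42)) - 30564) = -13654*((-37 - 6/29) - 30564) = -13654*(-1079/29 - 30564) = -13654*(-887435/29) = 12117037490/29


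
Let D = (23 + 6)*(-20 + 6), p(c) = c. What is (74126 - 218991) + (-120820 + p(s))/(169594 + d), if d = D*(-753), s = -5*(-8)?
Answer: -282197515/1948 ≈ -1.4487e+5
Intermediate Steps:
s = 40
D = -406 (D = 29*(-14) = -406)
d = 305718 (d = -406*(-753) = 305718)
(74126 - 218991) + (-120820 + p(s))/(169594 + d) = (74126 - 218991) + (-120820 + 40)/(169594 + 305718) = -144865 - 120780/475312 = -144865 - 120780*1/475312 = -144865 - 495/1948 = -282197515/1948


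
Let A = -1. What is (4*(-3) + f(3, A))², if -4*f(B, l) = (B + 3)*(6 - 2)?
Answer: 324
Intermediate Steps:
f(B, l) = -3 - B (f(B, l) = -(B + 3)*(6 - 2)/4 = -(3 + B)*4/4 = -(12 + 4*B)/4 = -3 - B)
(4*(-3) + f(3, A))² = (4*(-3) + (-3 - 1*3))² = (-12 + (-3 - 3))² = (-12 - 6)² = (-18)² = 324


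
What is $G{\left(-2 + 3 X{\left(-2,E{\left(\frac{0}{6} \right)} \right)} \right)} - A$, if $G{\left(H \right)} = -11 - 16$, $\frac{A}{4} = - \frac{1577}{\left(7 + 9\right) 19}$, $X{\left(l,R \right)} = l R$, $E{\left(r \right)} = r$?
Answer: $- \frac{25}{4} \approx -6.25$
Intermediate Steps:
$X{\left(l,R \right)} = R l$
$A = - \frac{83}{4}$ ($A = 4 \left(- \frac{1577}{\left(7 + 9\right) 19}\right) = 4 \left(- \frac{1577}{16 \cdot 19}\right) = 4 \left(- \frac{1577}{304}\right) = 4 \left(\left(-1577\right) \frac{1}{304}\right) = 4 \left(- \frac{83}{16}\right) = - \frac{83}{4} \approx -20.75$)
$G{\left(H \right)} = -27$ ($G{\left(H \right)} = -11 - 16 = -27$)
$G{\left(-2 + 3 X{\left(-2,E{\left(\frac{0}{6} \right)} \right)} \right)} - A = -27 - - \frac{83}{4} = -27 + \frac{83}{4} = - \frac{25}{4}$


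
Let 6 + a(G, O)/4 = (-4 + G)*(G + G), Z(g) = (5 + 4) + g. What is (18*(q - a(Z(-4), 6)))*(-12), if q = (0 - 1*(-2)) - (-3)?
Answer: 2376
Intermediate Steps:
Z(g) = 9 + g
a(G, O) = -24 + 8*G*(-4 + G) (a(G, O) = -24 + 4*((-4 + G)*(G + G)) = -24 + 4*((-4 + G)*(2*G)) = -24 + 4*(2*G*(-4 + G)) = -24 + 8*G*(-4 + G))
q = 5 (q = (0 + 2) - 1*(-3) = 2 + 3 = 5)
(18*(q - a(Z(-4), 6)))*(-12) = (18*(5 - (-24 - 32*(9 - 4) + 8*(9 - 4)²)))*(-12) = (18*(5 - (-24 - 32*5 + 8*5²)))*(-12) = (18*(5 - (-24 - 160 + 8*25)))*(-12) = (18*(5 - (-24 - 160 + 200)))*(-12) = (18*(5 - 1*16))*(-12) = (18*(5 - 16))*(-12) = (18*(-11))*(-12) = -198*(-12) = 2376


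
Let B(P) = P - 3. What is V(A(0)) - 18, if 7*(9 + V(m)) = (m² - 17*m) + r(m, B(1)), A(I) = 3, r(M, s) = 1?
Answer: -230/7 ≈ -32.857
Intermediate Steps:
B(P) = -3 + P
V(m) = -62/7 - 17*m/7 + m²/7 (V(m) = -9 + ((m² - 17*m) + 1)/7 = -9 + (1 + m² - 17*m)/7 = -9 + (⅐ - 17*m/7 + m²/7) = -62/7 - 17*m/7 + m²/7)
V(A(0)) - 18 = (-62/7 - 17/7*3 + (⅐)*3²) - 18 = (-62/7 - 51/7 + (⅐)*9) - 18 = (-62/7 - 51/7 + 9/7) - 18 = -104/7 - 18 = -230/7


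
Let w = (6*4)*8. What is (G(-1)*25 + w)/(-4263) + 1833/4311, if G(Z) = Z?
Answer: 262746/680659 ≈ 0.38602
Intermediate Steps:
w = 192 (w = 24*8 = 192)
(G(-1)*25 + w)/(-4263) + 1833/4311 = (-1*25 + 192)/(-4263) + 1833/4311 = (-25 + 192)*(-1/4263) + 1833*(1/4311) = 167*(-1/4263) + 611/1437 = -167/4263 + 611/1437 = 262746/680659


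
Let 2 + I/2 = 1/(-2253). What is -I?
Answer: 9014/2253 ≈ 4.0009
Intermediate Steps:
I = -9014/2253 (I = -4 + 2/(-2253) = -4 + 2*(-1/2253) = -4 - 2/2253 = -9014/2253 ≈ -4.0009)
-I = -1*(-9014/2253) = 9014/2253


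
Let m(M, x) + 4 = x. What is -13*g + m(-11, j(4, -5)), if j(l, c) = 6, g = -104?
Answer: 1354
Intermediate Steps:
m(M, x) = -4 + x
-13*g + m(-11, j(4, -5)) = -13*(-104) + (-4 + 6) = 1352 + 2 = 1354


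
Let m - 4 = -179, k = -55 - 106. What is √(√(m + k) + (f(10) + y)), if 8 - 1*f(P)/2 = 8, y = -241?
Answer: √(-241 + 4*I*√21) ≈ 0.58995 + 15.535*I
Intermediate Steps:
k = -161
m = -175 (m = 4 - 179 = -175)
f(P) = 0 (f(P) = 16 - 2*8 = 16 - 16 = 0)
√(√(m + k) + (f(10) + y)) = √(√(-175 - 161) + (0 - 241)) = √(√(-336) - 241) = √(4*I*√21 - 241) = √(-241 + 4*I*√21)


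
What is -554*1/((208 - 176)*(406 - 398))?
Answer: -277/128 ≈ -2.1641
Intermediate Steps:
-554*1/((208 - 176)*(406 - 398)) = -554/(8*32) = -554/256 = -554*1/256 = -277/128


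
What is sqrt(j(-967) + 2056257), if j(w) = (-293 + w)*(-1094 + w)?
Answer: 3*sqrt(517013) ≈ 2157.1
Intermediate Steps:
j(w) = (-1094 + w)*(-293 + w)
sqrt(j(-967) + 2056257) = sqrt((320542 + (-967)**2 - 1387*(-967)) + 2056257) = sqrt((320542 + 935089 + 1341229) + 2056257) = sqrt(2596860 + 2056257) = sqrt(4653117) = 3*sqrt(517013)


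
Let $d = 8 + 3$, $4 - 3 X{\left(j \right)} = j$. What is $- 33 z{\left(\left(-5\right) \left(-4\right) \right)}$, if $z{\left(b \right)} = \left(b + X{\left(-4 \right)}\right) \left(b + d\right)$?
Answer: $-23188$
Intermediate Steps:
$X{\left(j \right)} = \frac{4}{3} - \frac{j}{3}$
$d = 11$
$z{\left(b \right)} = \left(11 + b\right) \left(\frac{8}{3} + b\right)$ ($z{\left(b \right)} = \left(b + \left(\frac{4}{3} - - \frac{4}{3}\right)\right) \left(b + 11\right) = \left(b + \left(\frac{4}{3} + \frac{4}{3}\right)\right) \left(11 + b\right) = \left(b + \frac{8}{3}\right) \left(11 + b\right) = \left(\frac{8}{3} + b\right) \left(11 + b\right) = \left(11 + b\right) \left(\frac{8}{3} + b\right)$)
$- 33 z{\left(\left(-5\right) \left(-4\right) \right)} = - 33 \left(\frac{88}{3} + \left(\left(-5\right) \left(-4\right)\right)^{2} + \frac{41 \left(\left(-5\right) \left(-4\right)\right)}{3}\right) = - 33 \left(\frac{88}{3} + 20^{2} + \frac{41}{3} \cdot 20\right) = - 33 \left(\frac{88}{3} + 400 + \frac{820}{3}\right) = \left(-33\right) \frac{2108}{3} = -23188$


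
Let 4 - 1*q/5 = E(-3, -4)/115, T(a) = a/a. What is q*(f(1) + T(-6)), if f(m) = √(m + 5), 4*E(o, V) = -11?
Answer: 1851/92 + 1851*√6/92 ≈ 69.402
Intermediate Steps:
T(a) = 1
E(o, V) = -11/4 (E(o, V) = (¼)*(-11) = -11/4)
f(m) = √(5 + m)
q = 1851/92 (q = 20 - (-55)/(4*115) = 20 - 5*(-11/460) = 20 + 11/92 = 1851/92 ≈ 20.120)
q*(f(1) + T(-6)) = 1851*(√(5 + 1) + 1)/92 = 1851*(√6 + 1)/92 = 1851*(1 + √6)/92 = 1851/92 + 1851*√6/92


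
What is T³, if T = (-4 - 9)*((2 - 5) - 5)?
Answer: 1124864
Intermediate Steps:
T = 104 (T = -13*(-3 - 5) = -13*(-8) = 104)
T³ = 104³ = 1124864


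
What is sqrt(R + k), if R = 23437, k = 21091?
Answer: 44*sqrt(23) ≈ 211.02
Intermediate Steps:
sqrt(R + k) = sqrt(23437 + 21091) = sqrt(44528) = 44*sqrt(23)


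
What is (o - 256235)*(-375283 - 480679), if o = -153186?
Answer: 350448818002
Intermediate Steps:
(o - 256235)*(-375283 - 480679) = (-153186 - 256235)*(-375283 - 480679) = -409421*(-855962) = 350448818002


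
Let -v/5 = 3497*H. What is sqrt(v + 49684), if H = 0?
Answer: 2*sqrt(12421) ≈ 222.90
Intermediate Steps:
v = 0 (v = -17485*0 = -5*0 = 0)
sqrt(v + 49684) = sqrt(0 + 49684) = sqrt(49684) = 2*sqrt(12421)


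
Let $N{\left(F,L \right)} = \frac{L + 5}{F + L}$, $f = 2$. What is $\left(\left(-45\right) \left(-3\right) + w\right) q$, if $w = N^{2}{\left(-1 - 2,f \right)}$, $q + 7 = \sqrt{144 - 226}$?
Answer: $-1288 + 184 i \sqrt{82} \approx -1288.0 + 1666.2 i$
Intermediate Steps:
$q = -7 + i \sqrt{82}$ ($q = -7 + \sqrt{144 - 226} = -7 + \sqrt{-82} = -7 + i \sqrt{82} \approx -7.0 + 9.0554 i$)
$N{\left(F,L \right)} = \frac{5 + L}{F + L}$
$w = 49$ ($w = \left(\frac{5 + 2}{\left(-1 - 2\right) + 2}\right)^{2} = \left(\frac{1}{\left(-1 - 2\right) + 2} \cdot 7\right)^{2} = \left(\frac{1}{-3 + 2} \cdot 7\right)^{2} = \left(\frac{1}{-1} \cdot 7\right)^{2} = \left(\left(-1\right) 7\right)^{2} = \left(-7\right)^{2} = 49$)
$\left(\left(-45\right) \left(-3\right) + w\right) q = \left(\left(-45\right) \left(-3\right) + 49\right) \left(-7 + i \sqrt{82}\right) = \left(135 + 49\right) \left(-7 + i \sqrt{82}\right) = 184 \left(-7 + i \sqrt{82}\right) = -1288 + 184 i \sqrt{82}$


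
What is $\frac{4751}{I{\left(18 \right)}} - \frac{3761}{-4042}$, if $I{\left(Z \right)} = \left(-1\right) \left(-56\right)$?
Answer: $\frac{9707079}{113176} \approx 85.77$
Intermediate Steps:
$I{\left(Z \right)} = 56$
$\frac{4751}{I{\left(18 \right)}} - \frac{3761}{-4042} = \frac{4751}{56} - \frac{3761}{-4042} = 4751 \cdot \frac{1}{56} - - \frac{3761}{4042} = \frac{4751}{56} + \frac{3761}{4042} = \frac{9707079}{113176}$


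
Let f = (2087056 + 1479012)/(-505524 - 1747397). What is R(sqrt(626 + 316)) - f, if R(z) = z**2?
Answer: 193256150/204811 ≈ 943.58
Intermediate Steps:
f = -324188/204811 (f = 3566068/(-2252921) = 3566068*(-1/2252921) = -324188/204811 ≈ -1.5829)
R(sqrt(626 + 316)) - f = (sqrt(626 + 316))**2 - 1*(-324188/204811) = (sqrt(942))**2 + 324188/204811 = 942 + 324188/204811 = 193256150/204811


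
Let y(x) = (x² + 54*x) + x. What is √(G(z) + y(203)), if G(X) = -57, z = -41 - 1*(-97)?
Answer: 3*√5813 ≈ 228.73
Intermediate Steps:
z = 56 (z = -41 + 97 = 56)
y(x) = x² + 55*x
√(G(z) + y(203)) = √(-57 + 203*(55 + 203)) = √(-57 + 203*258) = √(-57 + 52374) = √52317 = 3*√5813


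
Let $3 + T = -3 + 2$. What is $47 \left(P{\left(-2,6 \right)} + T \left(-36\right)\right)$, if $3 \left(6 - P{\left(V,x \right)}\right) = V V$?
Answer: $\frac{20962}{3} \approx 6987.3$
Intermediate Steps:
$P{\left(V,x \right)} = 6 - \frac{V^{2}}{3}$ ($P{\left(V,x \right)} = 6 - \frac{V V}{3} = 6 - \frac{V^{2}}{3}$)
$T = -4$ ($T = -3 + \left(-3 + 2\right) = -3 - 1 = -4$)
$47 \left(P{\left(-2,6 \right)} + T \left(-36\right)\right) = 47 \left(\left(6 - \frac{\left(-2\right)^{2}}{3}\right) - -144\right) = 47 \left(\left(6 - \frac{4}{3}\right) + 144\right) = 47 \left(\frac{14}{3} + 144\right) = 47 \cdot \frac{446}{3} = \frac{20962}{3}$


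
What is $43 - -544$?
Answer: $587$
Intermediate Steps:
$43 - -544 = 43 + 544 = 587$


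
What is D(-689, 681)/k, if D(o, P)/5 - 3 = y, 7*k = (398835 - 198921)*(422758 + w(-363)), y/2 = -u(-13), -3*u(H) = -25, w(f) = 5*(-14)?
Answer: -205/36214820928 ≈ -5.6607e-9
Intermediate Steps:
w(f) = -70
u(H) = 25/3 (u(H) = -⅓*(-25) = 25/3)
y = -50/3 (y = 2*(-1*25/3) = 2*(-25/3) = -50/3 ≈ -16.667)
k = 12071606976 (k = ((398835 - 198921)*(422758 - 70))/7 = (199914*422688)/7 = (⅐)*84501248832 = 12071606976)
D(o, P) = -205/3 (D(o, P) = 15 + 5*(-50/3) = 15 - 250/3 = -205/3)
D(-689, 681)/k = -205/3/12071606976 = -205/3*1/12071606976 = -205/36214820928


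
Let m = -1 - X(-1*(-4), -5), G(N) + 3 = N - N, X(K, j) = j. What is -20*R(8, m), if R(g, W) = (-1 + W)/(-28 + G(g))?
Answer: 60/31 ≈ 1.9355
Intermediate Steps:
G(N) = -3 (G(N) = -3 + (N - N) = -3 + 0 = -3)
m = 4 (m = -1 - 1*(-5) = -1 + 5 = 4)
R(g, W) = 1/31 - W/31 (R(g, W) = (-1 + W)/(-28 - 3) = (-1 + W)/(-31) = (-1 + W)*(-1/31) = 1/31 - W/31)
-20*R(8, m) = -20*(1/31 - 1/31*4) = -20*(1/31 - 4/31) = -20*(-3/31) = 60/31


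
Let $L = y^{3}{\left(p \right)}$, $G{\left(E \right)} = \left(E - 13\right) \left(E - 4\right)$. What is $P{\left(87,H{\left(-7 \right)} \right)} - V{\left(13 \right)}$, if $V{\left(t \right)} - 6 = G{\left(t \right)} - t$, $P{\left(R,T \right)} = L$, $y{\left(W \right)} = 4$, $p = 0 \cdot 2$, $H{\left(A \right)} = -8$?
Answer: $71$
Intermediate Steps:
$p = 0$
$G{\left(E \right)} = \left(-13 + E\right) \left(-4 + E\right)$
$L = 64$ ($L = 4^{3} = 64$)
$P{\left(R,T \right)} = 64$
$V{\left(t \right)} = 58 + t^{2} - 18 t$ ($V{\left(t \right)} = 6 - \left(-52 - t^{2} + 18 t\right) = 6 + \left(52 + t^{2} - 18 t\right) = 58 + t^{2} - 18 t$)
$P{\left(87,H{\left(-7 \right)} \right)} - V{\left(13 \right)} = 64 - \left(58 + 13^{2} - 234\right) = 64 - \left(58 + 169 - 234\right) = 64 - -7 = 64 + 7 = 71$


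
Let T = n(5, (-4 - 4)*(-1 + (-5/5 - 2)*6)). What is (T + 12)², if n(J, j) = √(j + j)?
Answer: 448 + 96*√19 ≈ 866.45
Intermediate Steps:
n(J, j) = √2*√j (n(J, j) = √(2*j) = √2*√j)
T = 4*√19 (T = √2*√((-4 - 4)*(-1 + (-5/5 - 2)*6)) = √2*√(-8*(-1 + (-5*⅕ - 2)*6)) = √2*√(-8*(-1 + (-1 - 2)*6)) = √2*√(-8*(-1 - 3*6)) = √2*√(-8*(-1 - 18)) = √2*√(-8*(-19)) = √2*√152 = √2*(2*√38) = 4*√19 ≈ 17.436)
(T + 12)² = (4*√19 + 12)² = (12 + 4*√19)²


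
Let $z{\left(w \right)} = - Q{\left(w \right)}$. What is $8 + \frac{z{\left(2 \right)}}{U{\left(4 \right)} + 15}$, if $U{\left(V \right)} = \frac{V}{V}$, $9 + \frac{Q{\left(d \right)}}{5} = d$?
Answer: $\frac{163}{16} \approx 10.188$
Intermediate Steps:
$Q{\left(d \right)} = -45 + 5 d$
$U{\left(V \right)} = 1$
$z{\left(w \right)} = 45 - 5 w$ ($z{\left(w \right)} = - (-45 + 5 w) = 45 - 5 w$)
$8 + \frac{z{\left(2 \right)}}{U{\left(4 \right)} + 15} = 8 + \frac{45 - 10}{1 + 15} = 8 + \frac{45 - 10}{16} = 8 + 35 \cdot \frac{1}{16} = 8 + \frac{35}{16} = \frac{163}{16}$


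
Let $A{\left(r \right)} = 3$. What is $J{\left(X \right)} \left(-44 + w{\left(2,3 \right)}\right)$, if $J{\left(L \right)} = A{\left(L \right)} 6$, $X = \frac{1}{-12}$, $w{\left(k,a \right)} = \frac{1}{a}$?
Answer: $-786$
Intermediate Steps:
$X = - \frac{1}{12} \approx -0.083333$
$J{\left(L \right)} = 18$ ($J{\left(L \right)} = 3 \cdot 6 = 18$)
$J{\left(X \right)} \left(-44 + w{\left(2,3 \right)}\right) = 18 \left(-44 + \frac{1}{3}\right) = 18 \left(- \frac{131}{3}\right) = -786$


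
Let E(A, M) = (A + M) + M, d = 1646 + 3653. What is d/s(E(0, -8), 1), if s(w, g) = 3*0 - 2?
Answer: -5299/2 ≈ -2649.5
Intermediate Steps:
d = 5299
E(A, M) = A + 2*M
s(w, g) = -2 (s(w, g) = 0 - 2 = -2)
d/s(E(0, -8), 1) = 5299/(-2) = 5299*(-½) = -5299/2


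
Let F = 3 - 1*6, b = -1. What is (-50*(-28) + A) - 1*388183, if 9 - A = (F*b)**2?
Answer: -386783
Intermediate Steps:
F = -3 (F = 3 - 6 = -3)
A = 0 (A = 9 - (-3*(-1))**2 = 9 - 1*3**2 = 9 - 1*9 = 9 - 9 = 0)
(-50*(-28) + A) - 1*388183 = (-50*(-28) + 0) - 1*388183 = (1400 + 0) - 388183 = 1400 - 388183 = -386783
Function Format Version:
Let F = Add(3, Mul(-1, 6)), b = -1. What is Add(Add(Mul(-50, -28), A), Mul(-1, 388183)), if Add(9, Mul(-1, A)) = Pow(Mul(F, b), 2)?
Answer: -386783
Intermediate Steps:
F = -3 (F = Add(3, -6) = -3)
A = 0 (A = Add(9, Mul(-1, Pow(Mul(-3, -1), 2))) = Add(9, Mul(-1, Pow(3, 2))) = Add(9, Mul(-1, 9)) = Add(9, -9) = 0)
Add(Add(Mul(-50, -28), A), Mul(-1, 388183)) = Add(Add(Mul(-50, -28), 0), Mul(-1, 388183)) = Add(Add(1400, 0), -388183) = Add(1400, -388183) = -386783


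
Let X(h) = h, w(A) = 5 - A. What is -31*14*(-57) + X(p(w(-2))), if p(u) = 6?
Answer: 24744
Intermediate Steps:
-31*14*(-57) + X(p(w(-2))) = -31*14*(-57) + 6 = -434*(-57) + 6 = 24738 + 6 = 24744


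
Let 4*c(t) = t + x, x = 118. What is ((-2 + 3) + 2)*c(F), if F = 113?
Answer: 693/4 ≈ 173.25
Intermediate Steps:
c(t) = 59/2 + t/4 (c(t) = (t + 118)/4 = (118 + t)/4 = 59/2 + t/4)
((-2 + 3) + 2)*c(F) = ((-2 + 3) + 2)*(59/2 + (¼)*113) = (1 + 2)*(59/2 + 113/4) = 3*(231/4) = 693/4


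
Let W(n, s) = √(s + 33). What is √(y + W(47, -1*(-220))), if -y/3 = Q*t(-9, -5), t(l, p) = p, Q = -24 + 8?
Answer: √(-240 + √253) ≈ 14.97*I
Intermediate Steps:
Q = -16
W(n, s) = √(33 + s)
y = -240 (y = -(-48)*(-5) = -3*80 = -240)
√(y + W(47, -1*(-220))) = √(-240 + √(33 - 1*(-220))) = √(-240 + √(33 + 220)) = √(-240 + √253)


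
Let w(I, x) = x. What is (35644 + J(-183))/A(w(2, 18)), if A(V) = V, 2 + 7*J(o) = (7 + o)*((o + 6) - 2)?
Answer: 46835/21 ≈ 2230.2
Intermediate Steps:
J(o) = -2/7 + (4 + o)*(7 + o)/7 (J(o) = -2/7 + ((7 + o)*((o + 6) - 2))/7 = -2/7 + ((7 + o)*((6 + o) - 2))/7 = -2/7 + ((7 + o)*(4 + o))/7 = -2/7 + ((4 + o)*(7 + o))/7 = -2/7 + (4 + o)*(7 + o)/7)
(35644 + J(-183))/A(w(2, 18)) = (35644 + (26/7 + (⅐)*(-183)² + (11/7)*(-183)))/18 = (35644 + (26/7 + (⅐)*33489 - 2013/7))*(1/18) = (35644 + (26/7 + 33489/7 - 2013/7))*(1/18) = (35644 + 31502/7)*(1/18) = (281010/7)*(1/18) = 46835/21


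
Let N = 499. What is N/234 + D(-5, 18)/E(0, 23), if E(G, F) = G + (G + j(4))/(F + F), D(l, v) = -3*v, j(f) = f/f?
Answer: -580757/234 ≈ -2481.9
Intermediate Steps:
j(f) = 1
E(G, F) = G + (1 + G)/(2*F) (E(G, F) = G + (G + 1)/(F + F) = G + (1 + G)/((2*F)) = G + (1 + G)*(1/(2*F)) = G + (1 + G)/(2*F))
N/234 + D(-5, 18)/E(0, 23) = 499/234 + (-3*18)/(((1/2)*(1 + 0 + 2*23*0)/23)) = 499*(1/234) - 54*46/(1 + 0 + 0) = 499/234 - 54/((1/2)*(1/23)*1) = 499/234 - 54/1/46 = 499/234 - 54*46 = 499/234 - 2484 = -580757/234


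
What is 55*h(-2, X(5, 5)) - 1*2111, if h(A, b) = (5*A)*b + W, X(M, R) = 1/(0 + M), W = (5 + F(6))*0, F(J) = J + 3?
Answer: -2221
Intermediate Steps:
F(J) = 3 + J
W = 0 (W = (5 + (3 + 6))*0 = (5 + 9)*0 = 14*0 = 0)
X(M, R) = 1/M
h(A, b) = 5*A*b (h(A, b) = (5*A)*b + 0 = 5*A*b + 0 = 5*A*b)
55*h(-2, X(5, 5)) - 1*2111 = 55*(5*(-2)/5) - 1*2111 = 55*(5*(-2)*(⅕)) - 2111 = 55*(-2) - 2111 = -110 - 2111 = -2221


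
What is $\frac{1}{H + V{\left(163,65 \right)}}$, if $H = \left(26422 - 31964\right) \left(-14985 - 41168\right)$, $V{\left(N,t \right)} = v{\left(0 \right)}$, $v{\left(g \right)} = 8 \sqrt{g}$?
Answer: $\frac{1}{311199926} \approx 3.2134 \cdot 10^{-9}$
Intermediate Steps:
$V{\left(N,t \right)} = 0$ ($V{\left(N,t \right)} = 8 \sqrt{0} = 8 \cdot 0 = 0$)
$H = 311199926$ ($H = \left(-5542\right) \left(-56153\right) = 311199926$)
$\frac{1}{H + V{\left(163,65 \right)}} = \frac{1}{311199926 + 0} = \frac{1}{311199926}$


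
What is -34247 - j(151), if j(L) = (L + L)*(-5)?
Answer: -32737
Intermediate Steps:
j(L) = -10*L (j(L) = (2*L)*(-5) = -10*L)
-34247 - j(151) = -34247 - (-10)*151 = -34247 - 1*(-1510) = -34247 + 1510 = -32737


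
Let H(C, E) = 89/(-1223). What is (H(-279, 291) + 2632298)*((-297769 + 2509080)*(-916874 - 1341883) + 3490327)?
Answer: -16079795942130839186500/1223 ≈ -1.3148e+19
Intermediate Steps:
H(C, E) = -89/1223 (H(C, E) = 89*(-1/1223) = -89/1223)
(H(-279, 291) + 2632298)*((-297769 + 2509080)*(-916874 - 1341883) + 3490327) = (-89/1223 + 2632298)*((-297769 + 2509080)*(-916874 - 1341883) + 3490327) = 3219300365*(2211311*(-2258757) + 3490327)/1223 = 3219300365*(-4994814200427 + 3490327)/1223 = (3219300365/1223)*(-4994810710100) = -16079795942130839186500/1223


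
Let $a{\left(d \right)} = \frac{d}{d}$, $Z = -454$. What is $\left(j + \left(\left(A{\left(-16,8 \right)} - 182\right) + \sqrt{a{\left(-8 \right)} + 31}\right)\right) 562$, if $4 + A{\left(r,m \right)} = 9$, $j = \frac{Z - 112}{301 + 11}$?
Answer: $- \frac{7838495}{78} + 2248 \sqrt{2} \approx -97314.0$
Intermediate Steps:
$j = - \frac{283}{156}$ ($j = \frac{-454 - 112}{301 + 11} = - \frac{566}{312} = \left(-566\right) \frac{1}{312} = - \frac{283}{156} \approx -1.8141$)
$a{\left(d \right)} = 1$
$A{\left(r,m \right)} = 5$ ($A{\left(r,m \right)} = -4 + 9 = 5$)
$\left(j + \left(\left(A{\left(-16,8 \right)} - 182\right) + \sqrt{a{\left(-8 \right)} + 31}\right)\right) 562 = \left(- \frac{283}{156} + \left(\left(5 - 182\right) + \sqrt{1 + 31}\right)\right) 562 = \left(- \frac{283}{156} - \left(177 - \sqrt{32}\right)\right) 562 = \left(- \frac{283}{156} - \left(177 - 4 \sqrt{2}\right)\right) 562 = \left(- \frac{27895}{156} + 4 \sqrt{2}\right) 562 = - \frac{7838495}{78} + 2248 \sqrt{2}$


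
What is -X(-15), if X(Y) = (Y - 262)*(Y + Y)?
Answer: -8310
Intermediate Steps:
X(Y) = 2*Y*(-262 + Y) (X(Y) = (-262 + Y)*(2*Y) = 2*Y*(-262 + Y))
-X(-15) = -2*(-15)*(-262 - 15) = -2*(-15)*(-277) = -1*8310 = -8310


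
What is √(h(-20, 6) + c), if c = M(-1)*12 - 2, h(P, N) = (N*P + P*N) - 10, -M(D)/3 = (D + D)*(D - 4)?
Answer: 6*I*√17 ≈ 24.739*I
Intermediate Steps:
M(D) = -6*D*(-4 + D) (M(D) = -3*(D + D)*(D - 4) = -3*2*D*(-4 + D) = -6*D*(-4 + D))
h(P, N) = -10 + 2*N*P (h(P, N) = (N*P + N*P) - 10 = 2*N*P - 10 = -10 + 2*N*P)
c = -362 (c = (6*(-1)*(4 - 1*(-1)))*12 - 2 = (6*(-1)*(4 + 1))*12 - 2 = (6*(-1)*5)*12 - 2 = -30*12 - 2 = -360 - 2 = -362)
√(h(-20, 6) + c) = √((-10 + 2*6*(-20)) - 362) = √((-10 - 240) - 362) = √(-250 - 362) = √(-612) = 6*I*√17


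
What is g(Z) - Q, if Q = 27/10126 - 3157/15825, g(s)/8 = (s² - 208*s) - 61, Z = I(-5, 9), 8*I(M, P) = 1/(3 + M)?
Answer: -983954058713/2563903200 ≈ -383.77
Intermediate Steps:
I(M, P) = 1/(8*(3 + M))
Z = -1/16 (Z = 1/(8*(3 - 5)) = (⅛)/(-2) = (⅛)*(-½) = -1/16 ≈ -0.062500)
g(s) = -488 - 1664*s + 8*s² (g(s) = 8*((s² - 208*s) - 61) = 8*(-61 + s² - 208*s) = -488 - 1664*s + 8*s²)
Q = -31540507/160243950 (Q = 27*(1/10126) - 3157*1/15825 = 27/10126 - 3157/15825 = -31540507/160243950 ≈ -0.19683)
g(Z) - Q = (-488 - 1664*(-1/16) + 8*(-1/16)²) - 1*(-31540507/160243950) = (-488 + 104 + 8*(1/256)) + 31540507/160243950 = (-488 + 104 + 1/32) + 31540507/160243950 = -12287/32 + 31540507/160243950 = -983954058713/2563903200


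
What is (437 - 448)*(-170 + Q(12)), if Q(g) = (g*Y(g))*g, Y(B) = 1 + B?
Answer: -18722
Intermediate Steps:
Q(g) = g²*(1 + g) (Q(g) = (g*(1 + g))*g = g²*(1 + g))
(437 - 448)*(-170 + Q(12)) = (437 - 448)*(-170 + 12²*(1 + 12)) = -11*(-170 + 144*13) = -11*(-170 + 1872) = -11*1702 = -18722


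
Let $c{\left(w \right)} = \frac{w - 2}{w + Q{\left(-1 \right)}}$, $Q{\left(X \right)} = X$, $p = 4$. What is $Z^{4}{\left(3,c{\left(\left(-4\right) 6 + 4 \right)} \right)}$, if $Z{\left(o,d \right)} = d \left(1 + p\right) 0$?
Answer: $0$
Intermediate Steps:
$c{\left(w \right)} = \frac{-2 + w}{-1 + w}$ ($c{\left(w \right)} = \frac{w - 2}{w - 1} = \frac{-2 + w}{-1 + w}$)
$Z{\left(o,d \right)} = 0$ ($Z{\left(o,d \right)} = d \left(1 + 4\right) 0 = d 5 \cdot 0 = d 0 = 0$)
$Z^{4}{\left(3,c{\left(\left(-4\right) 6 + 4 \right)} \right)} = 0^{4} = 0$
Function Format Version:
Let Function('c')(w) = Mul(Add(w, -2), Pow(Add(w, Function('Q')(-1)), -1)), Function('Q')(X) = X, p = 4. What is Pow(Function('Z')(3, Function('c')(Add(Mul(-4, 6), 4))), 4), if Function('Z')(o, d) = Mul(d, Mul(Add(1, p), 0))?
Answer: 0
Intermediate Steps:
Function('c')(w) = Mul(Pow(Add(-1, w), -1), Add(-2, w)) (Function('c')(w) = Mul(Add(w, -2), Pow(Add(w, -1), -1)) = Mul(Add(-2, w), Pow(Add(-1, w), -1)) = Mul(Pow(Add(-1, w), -1), Add(-2, w)))
Function('Z')(o, d) = 0 (Function('Z')(o, d) = Mul(d, Mul(Add(1, 4), 0)) = Mul(d, Mul(5, 0)) = Mul(d, 0) = 0)
Pow(Function('Z')(3, Function('c')(Add(Mul(-4, 6), 4))), 4) = Pow(0, 4) = 0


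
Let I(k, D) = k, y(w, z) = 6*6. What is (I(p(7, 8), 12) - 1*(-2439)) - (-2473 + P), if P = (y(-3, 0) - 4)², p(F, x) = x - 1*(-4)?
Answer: 3900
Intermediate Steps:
p(F, x) = 4 + x (p(F, x) = x + 4 = 4 + x)
y(w, z) = 36
P = 1024 (P = (36 - 4)² = 32² = 1024)
(I(p(7, 8), 12) - 1*(-2439)) - (-2473 + P) = ((4 + 8) - 1*(-2439)) - (-2473 + 1024) = (12 + 2439) - 1*(-1449) = 2451 + 1449 = 3900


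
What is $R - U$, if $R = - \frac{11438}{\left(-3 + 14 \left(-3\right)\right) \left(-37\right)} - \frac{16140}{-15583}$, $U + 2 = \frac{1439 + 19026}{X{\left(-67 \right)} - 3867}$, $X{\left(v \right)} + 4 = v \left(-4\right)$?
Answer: $\frac{57524772061}{31160779695} \approx 1.8461$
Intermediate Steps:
$X{\left(v \right)} = -4 - 4 v$ ($X{\left(v \right)} = -4 + v \left(-4\right) = -4 - 4 v$)
$U = - \frac{27671}{3603}$ ($U = -2 + \frac{1439 + 19026}{\left(-4 - -268\right) - 3867} = -2 + \frac{20465}{\left(-4 + 268\right) - 3867} = -2 + \frac{20465}{264 - 3867} = -2 + \frac{20465}{-3603} = -2 + 20465 \left(- \frac{1}{3603}\right) = -2 - \frac{20465}{3603} = - \frac{27671}{3603} \approx -7.68$)
$R = - \frac{151365254}{25945695}$ ($R = - \frac{11438}{\left(-3 - 42\right) \left(-37\right)} - - \frac{16140}{15583} = - \frac{11438}{\left(-45\right) \left(-37\right)} + \frac{16140}{15583} = - \frac{11438}{1665} + \frac{16140}{15583} = - \frac{151365254}{25945695} \approx -5.8339$)
$R - U = - \frac{151365254}{25945695} - - \frac{27671}{3603} = - \frac{151365254}{25945695} + \frac{27671}{3603} = \frac{57524772061}{31160779695}$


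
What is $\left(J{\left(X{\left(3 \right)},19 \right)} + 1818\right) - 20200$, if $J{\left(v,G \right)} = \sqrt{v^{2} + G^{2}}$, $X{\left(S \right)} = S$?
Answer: $-18382 + \sqrt{370} \approx -18363.0$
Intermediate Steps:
$J{\left(v,G \right)} = \sqrt{G^{2} + v^{2}}$
$\left(J{\left(X{\left(3 \right)},19 \right)} + 1818\right) - 20200 = \left(\sqrt{19^{2} + 3^{2}} + 1818\right) - 20200 = \left(\sqrt{361 + 9} + 1818\right) - 20200 = \left(\sqrt{370} + 1818\right) - 20200 = \left(1818 + \sqrt{370}\right) - 20200 = -18382 + \sqrt{370}$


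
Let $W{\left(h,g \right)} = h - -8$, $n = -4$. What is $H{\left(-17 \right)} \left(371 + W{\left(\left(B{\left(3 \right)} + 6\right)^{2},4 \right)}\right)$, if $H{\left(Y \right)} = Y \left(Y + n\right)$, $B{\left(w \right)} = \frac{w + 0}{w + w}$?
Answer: $\frac{601545}{4} \approx 1.5039 \cdot 10^{5}$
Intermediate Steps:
$B{\left(w \right)} = \frac{1}{2}$ ($B{\left(w \right)} = \frac{w}{2 w} = w \frac{1}{2 w} = \frac{1}{2}$)
$W{\left(h,g \right)} = 8 + h$ ($W{\left(h,g \right)} = h + 8 = 8 + h$)
$H{\left(Y \right)} = Y \left(-4 + Y\right)$ ($H{\left(Y \right)} = Y \left(Y - 4\right) = Y \left(-4 + Y\right)$)
$H{\left(-17 \right)} \left(371 + W{\left(\left(B{\left(3 \right)} + 6\right)^{2},4 \right)}\right) = - 17 \left(-4 - 17\right) \left(371 + \left(8 + \left(\frac{1}{2} + 6\right)^{2}\right)\right) = \left(-17\right) \left(-21\right) \left(371 + \left(8 + \left(\frac{13}{2}\right)^{2}\right)\right) = 357 \left(371 + \left(8 + \frac{169}{4}\right)\right) = 357 \left(371 + \frac{201}{4}\right) = 357 \cdot \frac{1685}{4} = \frac{601545}{4}$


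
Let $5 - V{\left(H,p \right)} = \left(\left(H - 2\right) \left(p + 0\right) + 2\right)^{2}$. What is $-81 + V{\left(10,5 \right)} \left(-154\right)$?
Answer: $270805$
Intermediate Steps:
$V{\left(H,p \right)} = 5 - \left(2 + p \left(-2 + H\right)\right)^{2}$ ($V{\left(H,p \right)} = 5 - \left(\left(H - 2\right) \left(p + 0\right) + 2\right)^{2} = 5 - \left(\left(-2 + H\right) p + 2\right)^{2} = 5 - \left(p \left(-2 + H\right) + 2\right)^{2} = 5 - \left(2 + p \left(-2 + H\right)\right)^{2}$)
$-81 + V{\left(10,5 \right)} \left(-154\right) = -81 + \left(5 - \left(2 - 10 + 10 \cdot 5\right)^{2}\right) \left(-154\right) = -81 + \left(5 - \left(2 - 10 + 50\right)^{2}\right) \left(-154\right) = -81 + \left(5 - 42^{2}\right) \left(-154\right) = -81 + \left(5 - 1764\right) \left(-154\right) = -81 - -270886 = -81 + 270886 = 270805$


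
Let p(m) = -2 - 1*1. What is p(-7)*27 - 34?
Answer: -115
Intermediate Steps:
p(m) = -3 (p(m) = -2 - 1 = -3)
p(-7)*27 - 34 = -3*27 - 34 = -81 - 34 = -115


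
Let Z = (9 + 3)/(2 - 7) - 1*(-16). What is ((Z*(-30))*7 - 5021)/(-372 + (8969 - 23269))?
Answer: 7877/14672 ≈ 0.53687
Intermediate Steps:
Z = 68/5 (Z = 12/(-5) + 16 = 12*(-⅕) + 16 = -12/5 + 16 = 68/5 ≈ 13.600)
((Z*(-30))*7 - 5021)/(-372 + (8969 - 23269)) = (((68/5)*(-30))*7 - 5021)/(-372 + (8969 - 23269)) = (-408*7 - 5021)/(-372 - 14300) = (-2856 - 5021)/(-14672) = -7877*(-1/14672) = 7877/14672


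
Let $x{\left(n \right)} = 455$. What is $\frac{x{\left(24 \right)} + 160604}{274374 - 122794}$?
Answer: $\frac{161059}{151580} \approx 1.0625$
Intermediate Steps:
$\frac{x{\left(24 \right)} + 160604}{274374 - 122794} = \frac{455 + 160604}{274374 - 122794} = \frac{161059}{151580}$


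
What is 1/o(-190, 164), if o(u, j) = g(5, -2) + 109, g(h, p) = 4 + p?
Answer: 1/111 ≈ 0.0090090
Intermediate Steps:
o(u, j) = 111 (o(u, j) = (4 - 2) + 109 = 2 + 109 = 111)
1/o(-190, 164) = 1/111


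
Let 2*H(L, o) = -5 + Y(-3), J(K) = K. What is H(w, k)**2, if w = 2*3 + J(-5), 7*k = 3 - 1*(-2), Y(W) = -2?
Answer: 49/4 ≈ 12.250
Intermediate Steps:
k = 5/7 (k = (3 - 1*(-2))/7 = (3 + 2)/7 = (1/7)*5 = 5/7 ≈ 0.71429)
w = 1 (w = 2*3 - 5 = 6 - 5 = 1)
H(L, o) = -7/2 (H(L, o) = (-5 - 2)/2 = (1/2)*(-7) = -7/2)
H(w, k)**2 = (-7/2)**2 = 49/4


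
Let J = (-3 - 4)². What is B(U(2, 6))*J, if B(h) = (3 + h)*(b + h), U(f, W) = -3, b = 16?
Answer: 0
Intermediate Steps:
B(h) = (3 + h)*(16 + h)
J = 49 (J = (-7)² = 49)
B(U(2, 6))*J = (48 + (-3)² + 19*(-3))*49 = (48 + 9 - 57)*49 = 0*49 = 0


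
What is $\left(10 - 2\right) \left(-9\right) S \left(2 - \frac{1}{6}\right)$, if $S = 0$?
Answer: $0$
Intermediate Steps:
$\left(10 - 2\right) \left(-9\right) S \left(2 - \frac{1}{6}\right) = \left(10 - 2\right) \left(-9\right) 0 \left(2 - \frac{1}{6}\right) = 8 \left(-9\right) 0 \left(2 - \frac{1}{6}\right) = - 72 \cdot 0 \left(2 - \frac{1}{6}\right) = - 72 \cdot 0 \cdot \frac{11}{6} = \left(-72\right) 0 = 0$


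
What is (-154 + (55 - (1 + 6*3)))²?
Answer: 13924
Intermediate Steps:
(-154 + (55 - (1 + 6*3)))² = (-154 + (55 - (1 + 18)))² = (-154 + (55 - 1*19))² = (-154 + (55 - 19))² = (-154 + 36)² = (-118)² = 13924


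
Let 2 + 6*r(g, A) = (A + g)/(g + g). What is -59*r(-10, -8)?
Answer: 649/60 ≈ 10.817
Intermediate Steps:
r(g, A) = -⅓ + (A + g)/(12*g) (r(g, A) = -⅓ + ((A + g)/(g + g))/6 = -⅓ + ((A + g)/((2*g)))/6 = -⅓ + ((A + g)*(1/(2*g)))/6 = -⅓ + ((A + g)/(2*g))/6 = -⅓ + (A + g)/(12*g))
-59*r(-10, -8) = -59*(-8 - 3*(-10))/(12*(-10)) = -59*(-1)*(-8 + 30)/(12*10) = -59*(-1)*22/(12*10) = -59*(-11/60) = 649/60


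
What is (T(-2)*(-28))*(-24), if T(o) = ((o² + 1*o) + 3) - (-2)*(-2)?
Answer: 672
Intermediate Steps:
T(o) = -1 + o + o² (T(o) = ((o² + o) + 3) - 1*4 = ((o + o²) + 3) - 4 = (3 + o + o²) - 4 = -1 + o + o²)
(T(-2)*(-28))*(-24) = ((-1 - 2 + (-2)²)*(-28))*(-24) = ((-1 - 2 + 4)*(-28))*(-24) = (1*(-28))*(-24) = -28*(-24) = 672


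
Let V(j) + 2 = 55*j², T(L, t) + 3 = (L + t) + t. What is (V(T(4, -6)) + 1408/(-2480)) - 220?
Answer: 997027/155 ≈ 6432.4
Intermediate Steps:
T(L, t) = -3 + L + 2*t (T(L, t) = -3 + ((L + t) + t) = -3 + (L + 2*t) = -3 + L + 2*t)
V(j) = -2 + 55*j²
(V(T(4, -6)) + 1408/(-2480)) - 220 = ((-2 + 55*(-3 + 4 + 2*(-6))²) + 1408/(-2480)) - 220 = ((-2 + 55*(-3 + 4 - 12)²) + 1408*(-1/2480)) - 220 = ((-2 + 55*(-11)²) - 88/155) - 220 = ((-2 + 55*121) - 88/155) - 220 = ((-2 + 6655) - 88/155) - 220 = (6653 - 88/155) - 220 = 1031127/155 - 220 = 997027/155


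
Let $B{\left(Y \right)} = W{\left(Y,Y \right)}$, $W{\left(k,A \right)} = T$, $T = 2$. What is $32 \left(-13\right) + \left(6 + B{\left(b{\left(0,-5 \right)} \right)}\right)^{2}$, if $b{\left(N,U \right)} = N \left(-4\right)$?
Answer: $-352$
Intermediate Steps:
$b{\left(N,U \right)} = - 4 N$
$W{\left(k,A \right)} = 2$
$B{\left(Y \right)} = 2$
$32 \left(-13\right) + \left(6 + B{\left(b{\left(0,-5 \right)} \right)}\right)^{2} = 32 \left(-13\right) + \left(6 + 2\right)^{2} = -416 + 8^{2} = -416 + 64 = -352$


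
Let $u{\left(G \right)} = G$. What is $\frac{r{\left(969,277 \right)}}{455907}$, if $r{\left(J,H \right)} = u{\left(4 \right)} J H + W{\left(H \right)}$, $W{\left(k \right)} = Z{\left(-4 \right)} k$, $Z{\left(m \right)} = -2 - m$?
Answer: $\frac{1074206}{455907} \approx 2.3562$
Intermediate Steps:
$W{\left(k \right)} = 2 k$ ($W{\left(k \right)} = \left(-2 - -4\right) k = \left(-2 + 4\right) k = 2 k$)
$r{\left(J,H \right)} = 2 H + 4 H J$ ($r{\left(J,H \right)} = 4 J H + 2 H = 4 H J + 2 H = 2 H + 4 H J$)
$\frac{r{\left(969,277 \right)}}{455907} = \frac{2 \cdot 277 \left(1 + 2 \cdot 969\right)}{455907} = 2 \cdot 277 \left(1 + 1938\right) \frac{1}{455907} = 2 \cdot 277 \cdot 1939 \cdot \frac{1}{455907} = 1074206 \cdot \frac{1}{455907} = \frac{1074206}{455907}$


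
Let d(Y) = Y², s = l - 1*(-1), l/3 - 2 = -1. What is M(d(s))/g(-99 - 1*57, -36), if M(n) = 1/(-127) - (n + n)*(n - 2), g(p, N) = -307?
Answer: 56897/38989 ≈ 1.4593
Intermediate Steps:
l = 3 (l = 6 + 3*(-1) = 6 - 3 = 3)
s = 4 (s = 3 - 1*(-1) = 3 + 1 = 4)
M(n) = -1/127 - 2*n*(-2 + n)
M(d(s))/g(-99 - 1*57, -36) = (-1/127 - 2*(4²)² + 4*4²)/(-307) = (-1/127 - 2*16² + 4*16)*(-1/307) = (-1/127 - 2*256 + 64)*(-1/307) = (-1/127 - 512 + 64)*(-1/307) = -56897/127*(-1/307) = 56897/38989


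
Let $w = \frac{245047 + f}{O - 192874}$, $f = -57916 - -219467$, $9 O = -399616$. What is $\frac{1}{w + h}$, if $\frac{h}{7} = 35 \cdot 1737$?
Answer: $\frac{1067741}{454391368974} \approx 2.3498 \cdot 10^{-6}$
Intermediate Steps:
$O = - \frac{399616}{9}$ ($O = \frac{1}{9} \left(-399616\right) = - \frac{399616}{9} \approx -44402.0$)
$f = 161551$ ($f = -57916 + 219467 = 161551$)
$w = - \frac{1829691}{1067741}$ ($w = \frac{245047 + 161551}{- \frac{399616}{9} - 192874} = \frac{406598}{- \frac{2135482}{9}} = 406598 \left(- \frac{9}{2135482}\right) = - \frac{1829691}{1067741} \approx -1.7136$)
$h = 425565$ ($h = 7 \cdot 35 \cdot 1737 = 7 \cdot 60795 = 425565$)
$\frac{1}{w + h} = \frac{1}{- \frac{1829691}{1067741} + 425565} = \frac{1}{\frac{454391368974}{1067741}} = \frac{1067741}{454391368974}$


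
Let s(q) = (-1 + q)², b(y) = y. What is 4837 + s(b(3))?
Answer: 4841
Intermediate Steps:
4837 + s(b(3)) = 4837 + (-1 + 3)² = 4837 + 2² = 4837 + 4 = 4841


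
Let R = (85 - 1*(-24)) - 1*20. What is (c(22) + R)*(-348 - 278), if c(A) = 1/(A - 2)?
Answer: -557453/10 ≈ -55745.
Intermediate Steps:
c(A) = 1/(-2 + A)
R = 89 (R = (85 + 24) - 20 = 109 - 20 = 89)
(c(22) + R)*(-348 - 278) = (1/(-2 + 22) + 89)*(-348 - 278) = (1/20 + 89)*(-626) = (1781/20)*(-626) = -557453/10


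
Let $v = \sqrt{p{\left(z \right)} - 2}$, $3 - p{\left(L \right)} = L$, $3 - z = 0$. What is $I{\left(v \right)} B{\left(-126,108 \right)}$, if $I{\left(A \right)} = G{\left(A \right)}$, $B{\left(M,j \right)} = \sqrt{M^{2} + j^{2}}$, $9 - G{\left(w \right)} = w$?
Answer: $18 \sqrt{85} \left(9 - i \sqrt{2}\right) \approx 1493.6 - 234.69 i$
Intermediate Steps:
$z = 3$ ($z = 3 - 0 = 3 + 0 = 3$)
$p{\left(L \right)} = 3 - L$
$G{\left(w \right)} = 9 - w$
$v = i \sqrt{2}$ ($v = \sqrt{\left(3 - 3\right) - 2} = \sqrt{0 - 2} = \sqrt{-2} = i \sqrt{2} \approx 1.4142 i$)
$I{\left(A \right)} = 9 - A$
$I{\left(v \right)} B{\left(-126,108 \right)} = \left(9 - i \sqrt{2}\right) \sqrt{\left(-126\right)^{2} + 108^{2}} = \left(9 - i \sqrt{2}\right) \sqrt{15876 + 11664} = \left(9 - i \sqrt{2}\right) \sqrt{27540} = \left(9 - i \sqrt{2}\right) 18 \sqrt{85} = 18 \sqrt{85} \left(9 - i \sqrt{2}\right)$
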